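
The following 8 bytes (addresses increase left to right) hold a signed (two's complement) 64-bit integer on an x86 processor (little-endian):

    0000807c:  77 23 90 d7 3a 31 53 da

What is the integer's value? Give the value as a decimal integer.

-2714772021579865225

Little-endian: lowest address holds the least-significant byte.
Reassemble most-significant byte first: DA 53 31 3A D7 90 23 77 → 0xDA53313AD7902377.
Top bit is set, so as a signed 64-bit value this is 0xDA53313AD7902377 − 2^64 = -2714772021579865225.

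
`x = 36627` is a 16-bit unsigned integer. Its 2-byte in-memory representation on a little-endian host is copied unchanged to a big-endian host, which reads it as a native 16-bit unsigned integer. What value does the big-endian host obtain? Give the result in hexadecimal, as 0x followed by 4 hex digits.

0x138F

36627 in 16-bit hexadecimal is 0x8F13.
Stored little-endian, the bytes at ascending addresses are 13 8F.
Read back as big-endian, the last byte is least significant, giving 0x138F.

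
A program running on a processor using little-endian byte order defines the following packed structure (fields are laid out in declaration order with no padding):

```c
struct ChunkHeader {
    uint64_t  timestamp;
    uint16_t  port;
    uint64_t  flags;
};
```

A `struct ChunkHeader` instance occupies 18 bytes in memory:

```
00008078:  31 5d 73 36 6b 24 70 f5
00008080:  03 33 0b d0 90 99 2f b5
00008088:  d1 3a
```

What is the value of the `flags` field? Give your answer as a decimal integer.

4238367940376842251

`flags` follows `timestamp` (8 B), `port` (2 B), so it starts at offset 8 + 2 = 10 and occupies 8 bytes.
Bytes at offsets 10..17: 0B D0 90 99 2F B5 D1 3A.
In little-endian order the low byte comes first in memory.
Reassemble most-significant byte first: 3A D1 B5 2F 99 90 D0 0B → 0x3AD1B52F9990D00B.
0x3AD1B52F9990D00B = 4238367940376842251.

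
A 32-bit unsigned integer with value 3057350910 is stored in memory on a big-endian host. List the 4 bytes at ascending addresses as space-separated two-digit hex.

3057350910 in hexadecimal, padded to 32 bits, is 0xB63B78FE.
Split into bytes (most-significant first): B6 3B 78 FE.
Big-endian stores the most-significant byte at the lowest address.
So the memory order matches the most-significant-first order: B6 3B 78 FE.

B6 3B 78 FE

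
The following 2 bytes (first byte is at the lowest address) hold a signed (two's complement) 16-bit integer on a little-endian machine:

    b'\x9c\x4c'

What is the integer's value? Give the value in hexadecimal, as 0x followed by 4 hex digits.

0x4C9C

In little-endian order the low byte comes first in memory.
Reassemble most-significant byte first: 4C 9C → 0x4C9C.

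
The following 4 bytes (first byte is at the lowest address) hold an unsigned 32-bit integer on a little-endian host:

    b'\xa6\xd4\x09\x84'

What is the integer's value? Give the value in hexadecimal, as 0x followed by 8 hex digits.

0x8409D4A6

In little-endian order the low byte comes first in memory.
Reassemble most-significant byte first: 84 09 D4 A6 → 0x8409D4A6.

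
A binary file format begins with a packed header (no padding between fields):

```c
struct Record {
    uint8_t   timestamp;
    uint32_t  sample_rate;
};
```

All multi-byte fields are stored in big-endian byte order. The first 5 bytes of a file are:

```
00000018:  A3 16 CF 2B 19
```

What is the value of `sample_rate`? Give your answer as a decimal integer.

382675737

`sample_rate` follows `timestamp` (1 byte), so it starts at byte offset 1 and occupies 4 bytes.
Bytes at offsets 1..4: 16 CF 2B 19.
Big-endian stores the most-significant byte at the lowest address.
The bytes are already most-significant first: 0x16CF2B19.
0x16CF2B19 = 382675737.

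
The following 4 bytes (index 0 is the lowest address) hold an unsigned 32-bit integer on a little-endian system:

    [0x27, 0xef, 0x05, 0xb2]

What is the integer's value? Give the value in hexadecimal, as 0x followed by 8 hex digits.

In little-endian order the low byte comes first in memory.
Reassemble most-significant byte first: B2 05 EF 27 → 0xB205EF27.

0xB205EF27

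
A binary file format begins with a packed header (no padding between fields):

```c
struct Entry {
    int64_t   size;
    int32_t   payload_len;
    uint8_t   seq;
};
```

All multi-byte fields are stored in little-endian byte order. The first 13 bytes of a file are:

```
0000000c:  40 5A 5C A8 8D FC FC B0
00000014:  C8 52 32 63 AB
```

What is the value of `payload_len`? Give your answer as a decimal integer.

1664242376

`payload_len` follows `size` (8 bytes), so it starts at byte offset 8 and occupies 4 bytes.
Bytes at offsets 8..11: C8 52 32 63.
Little-endian: lowest address holds the least-significant byte.
Reassemble most-significant byte first: 63 32 52 C8 → 0x633252C8.
0x633252C8 = 1664242376.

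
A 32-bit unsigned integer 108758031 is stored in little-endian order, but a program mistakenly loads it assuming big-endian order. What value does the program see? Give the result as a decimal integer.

260340486

108758031 in 32-bit hexadecimal is 0x067B840F.
Stored little-endian, the bytes at ascending addresses are 0F 84 7B 06.
Read back as big-endian, the last byte is least significant, giving 0x0F847B06.
0x0F847B06 = 260340486.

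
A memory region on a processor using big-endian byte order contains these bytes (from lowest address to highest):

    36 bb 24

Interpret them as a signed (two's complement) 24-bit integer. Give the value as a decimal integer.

3586852

In big-endian order the high byte comes first in memory.
The bytes are already most-significant first: 0x36BB24.
0x36BB24 = 3586852.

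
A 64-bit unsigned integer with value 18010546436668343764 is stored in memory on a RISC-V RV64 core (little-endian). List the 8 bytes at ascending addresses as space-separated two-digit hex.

D4 45 4B 68 8F 50 F2 F9

18010546436668343764 in hexadecimal, padded to 64 bits, is 0xF9F2508F684B45D4.
Split into bytes (most-significant first): F9 F2 50 8F 68 4B 45 D4.
In little-endian order the low byte comes first in memory.
So at ascending addresses the bytes are D4 45 4B 68 8F 50 F2 F9.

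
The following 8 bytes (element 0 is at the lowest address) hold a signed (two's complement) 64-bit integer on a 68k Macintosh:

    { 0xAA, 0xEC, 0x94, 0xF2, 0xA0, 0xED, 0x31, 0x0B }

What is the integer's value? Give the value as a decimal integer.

In big-endian order the high byte comes first in memory.
The bytes are already most-significant first: 0xAAEC94F2A0ED310B.
Top bit is set, so as a signed 64-bit value this is 0xAAEC94F2A0ED310B − 2^64 = -6130361222955192053.

-6130361222955192053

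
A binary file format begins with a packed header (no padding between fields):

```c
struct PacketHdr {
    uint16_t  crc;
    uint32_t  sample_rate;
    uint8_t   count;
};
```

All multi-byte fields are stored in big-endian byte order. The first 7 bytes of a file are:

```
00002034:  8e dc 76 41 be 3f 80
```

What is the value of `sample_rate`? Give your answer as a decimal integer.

`sample_rate` follows `crc` (2 bytes), so it starts at byte offset 2 and occupies 4 bytes.
Bytes at offsets 2..5: 76 41 BE 3F.
Big-endian: lowest address holds the most-significant byte.
The bytes are already most-significant first: 0x7641BE3F.
0x7641BE3F = 1984020031.

1984020031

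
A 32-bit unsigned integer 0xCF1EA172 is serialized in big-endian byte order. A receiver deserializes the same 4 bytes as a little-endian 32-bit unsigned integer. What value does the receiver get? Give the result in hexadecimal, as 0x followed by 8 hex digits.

Stored big-endian, the bytes at ascending addresses are CF 1E A1 72.
Read back as little-endian, the first byte is least significant, giving 0x72A11ECF.

0x72A11ECF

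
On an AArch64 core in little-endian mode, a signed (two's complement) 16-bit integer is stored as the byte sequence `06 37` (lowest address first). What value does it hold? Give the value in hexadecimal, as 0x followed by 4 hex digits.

0x3706

In little-endian order the low byte comes first in memory.
Reassemble most-significant byte first: 37 06 → 0x3706.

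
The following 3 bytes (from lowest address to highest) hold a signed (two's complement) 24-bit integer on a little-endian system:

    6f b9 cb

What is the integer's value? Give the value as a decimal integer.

-3425937

Little-endian: lowest address holds the least-significant byte.
Reassemble most-significant byte first: CB B9 6F → 0xCBB96F.
Top bit is set, so as a signed 24-bit value this is 0xCBB96F − 2^24 = -3425937.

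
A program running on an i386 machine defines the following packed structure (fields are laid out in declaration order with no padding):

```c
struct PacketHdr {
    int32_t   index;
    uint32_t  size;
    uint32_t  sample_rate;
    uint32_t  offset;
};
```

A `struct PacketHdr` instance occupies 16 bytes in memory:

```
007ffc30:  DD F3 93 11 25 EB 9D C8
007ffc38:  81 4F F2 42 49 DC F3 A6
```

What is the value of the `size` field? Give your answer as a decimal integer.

`size` follows `index` (4 bytes), so it starts at byte offset 4 and occupies 4 bytes.
Bytes at offsets 4..7: 25 EB 9D C8.
Little-endian stores the least-significant byte at the lowest address.
Reassemble most-significant byte first: C8 9D EB 25 → 0xC89DEB25.
0xC89DEB25 = 3365792549.

3365792549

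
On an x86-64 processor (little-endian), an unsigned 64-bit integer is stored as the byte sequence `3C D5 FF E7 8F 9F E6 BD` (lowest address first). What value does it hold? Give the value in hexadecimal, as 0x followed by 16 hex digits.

In little-endian order the low byte comes first in memory.
Reassemble most-significant byte first: BD E6 9F 8F E7 FF D5 3C → 0xBDE69F8FE7FFD53C.

0xBDE69F8FE7FFD53C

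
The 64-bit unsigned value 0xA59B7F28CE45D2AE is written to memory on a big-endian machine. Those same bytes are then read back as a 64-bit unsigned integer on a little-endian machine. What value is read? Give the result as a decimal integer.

12597207859453729701

Stored big-endian, the bytes at ascending addresses are A5 9B 7F 28 CE 45 D2 AE.
Read back as little-endian, the first byte is least significant, giving 0xAED245CE287F9BA5.
0xAED245CE287F9BA5 = 12597207859453729701.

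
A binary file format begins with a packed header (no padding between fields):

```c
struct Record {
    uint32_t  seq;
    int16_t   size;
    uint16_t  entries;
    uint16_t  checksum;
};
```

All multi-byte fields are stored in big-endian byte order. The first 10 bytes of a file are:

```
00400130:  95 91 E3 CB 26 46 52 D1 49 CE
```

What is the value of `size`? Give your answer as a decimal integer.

9798

`size` follows `seq` (4 bytes), so it starts at byte offset 4 and occupies 2 bytes.
Bytes at offsets 4..5: 26 46.
In big-endian order the high byte comes first in memory.
The bytes are already most-significant first: 0x2646.
0x2646 = 9798.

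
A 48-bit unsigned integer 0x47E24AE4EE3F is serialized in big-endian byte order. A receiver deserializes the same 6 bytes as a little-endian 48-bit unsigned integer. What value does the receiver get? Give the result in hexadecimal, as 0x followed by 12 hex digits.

Stored big-endian, the bytes at ascending addresses are 47 E2 4A E4 EE 3F.
Read back as little-endian, the first byte is least significant, giving 0x3FEEE44AE247.

0x3FEEE44AE247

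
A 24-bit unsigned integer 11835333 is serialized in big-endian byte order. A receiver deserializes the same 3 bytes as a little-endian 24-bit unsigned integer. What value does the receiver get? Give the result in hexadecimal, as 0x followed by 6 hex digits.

0xC597B4

11835333 in 24-bit hexadecimal is 0xB497C5.
Stored big-endian, the bytes at ascending addresses are B4 97 C5.
Read back as little-endian, the first byte is least significant, giving 0xC597B4.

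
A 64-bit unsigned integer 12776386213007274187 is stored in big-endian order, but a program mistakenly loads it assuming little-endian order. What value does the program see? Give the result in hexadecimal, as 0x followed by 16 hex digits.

0xCB307F8B91D74EB1

12776386213007274187 in 64-bit hexadecimal is 0xB14ED7918B7F30CB.
Stored big-endian, the bytes at ascending addresses are B1 4E D7 91 8B 7F 30 CB.
Read back as little-endian, the first byte is least significant, giving 0xCB307F8B91D74EB1.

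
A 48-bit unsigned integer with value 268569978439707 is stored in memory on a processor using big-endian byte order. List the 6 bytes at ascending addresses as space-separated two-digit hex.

268569978439707 in hexadecimal, padded to 48 bits, is 0xF4435229881B.
Split into bytes (most-significant first): F4 43 52 29 88 1B.
Big-endian stores the most-significant byte at the lowest address.
So the memory order matches the most-significant-first order: F4 43 52 29 88 1B.

F4 43 52 29 88 1B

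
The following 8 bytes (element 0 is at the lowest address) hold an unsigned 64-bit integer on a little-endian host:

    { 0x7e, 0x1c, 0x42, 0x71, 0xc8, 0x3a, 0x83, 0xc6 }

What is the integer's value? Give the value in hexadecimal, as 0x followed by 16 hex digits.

Little-endian stores the least-significant byte at the lowest address.
Reassemble most-significant byte first: C6 83 3A C8 71 42 1C 7E → 0xC6833AC871421C7E.

0xC6833AC871421C7E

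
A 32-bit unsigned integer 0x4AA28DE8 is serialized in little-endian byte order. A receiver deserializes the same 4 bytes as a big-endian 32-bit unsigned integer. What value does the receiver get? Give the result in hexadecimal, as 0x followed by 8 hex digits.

0xE88DA24A

Stored little-endian, the bytes at ascending addresses are E8 8D A2 4A.
Read back as big-endian, the last byte is least significant, giving 0xE88DA24A.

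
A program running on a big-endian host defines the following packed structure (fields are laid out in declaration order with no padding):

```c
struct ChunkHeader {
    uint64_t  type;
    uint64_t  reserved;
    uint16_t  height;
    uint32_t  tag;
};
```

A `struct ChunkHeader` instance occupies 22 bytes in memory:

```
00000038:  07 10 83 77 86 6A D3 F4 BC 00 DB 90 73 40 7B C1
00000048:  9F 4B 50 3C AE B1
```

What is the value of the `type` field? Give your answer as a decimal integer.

509051307272360948

`type` is the first field, at byte offset 0, occupying 8 bytes.
Bytes at offsets 0..7: 07 10 83 77 86 6A D3 F4.
Big-endian stores the most-significant byte at the lowest address.
The bytes are already most-significant first: 0x07108377866AD3F4.
0x07108377866AD3F4 = 509051307272360948.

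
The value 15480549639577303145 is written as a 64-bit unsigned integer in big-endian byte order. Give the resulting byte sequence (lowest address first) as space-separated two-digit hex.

D6 D5 F5 E0 B2 CE 78 69

15480549639577303145 in hexadecimal, padded to 64 bits, is 0xD6D5F5E0B2CE7869.
Split into bytes (most-significant first): D6 D5 F5 E0 B2 CE 78 69.
Big-endian: lowest address holds the most-significant byte.
So the memory order matches the most-significant-first order: D6 D5 F5 E0 B2 CE 78 69.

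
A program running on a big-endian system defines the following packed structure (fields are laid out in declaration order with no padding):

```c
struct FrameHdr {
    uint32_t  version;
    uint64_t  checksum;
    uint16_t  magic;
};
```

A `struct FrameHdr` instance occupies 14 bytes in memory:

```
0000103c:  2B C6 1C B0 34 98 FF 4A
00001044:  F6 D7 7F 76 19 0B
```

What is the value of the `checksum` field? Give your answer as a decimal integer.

3790059783866253174

`checksum` follows `version` (4 bytes), so it starts at byte offset 4 and occupies 8 bytes.
Bytes at offsets 4..11: 34 98 FF 4A F6 D7 7F 76.
In big-endian order the high byte comes first in memory.
The bytes are already most-significant first: 0x3498FF4AF6D77F76.
0x3498FF4AF6D77F76 = 3790059783866253174.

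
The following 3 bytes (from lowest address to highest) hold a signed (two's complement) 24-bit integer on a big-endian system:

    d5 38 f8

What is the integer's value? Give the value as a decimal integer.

In big-endian order the high byte comes first in memory.
The bytes are already most-significant first: 0xD538F8.
Top bit is set, so as a signed 24-bit value this is 0xD538F8 − 2^24 = -2803464.

-2803464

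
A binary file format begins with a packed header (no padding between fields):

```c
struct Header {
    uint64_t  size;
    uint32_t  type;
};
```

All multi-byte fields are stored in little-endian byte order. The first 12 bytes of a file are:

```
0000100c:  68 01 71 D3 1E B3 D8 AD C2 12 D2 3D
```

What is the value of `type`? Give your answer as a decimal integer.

`type` follows `size` (8 bytes), so it starts at byte offset 8 and occupies 4 bytes.
Bytes at offsets 8..11: C2 12 D2 3D.
Little-endian: lowest address holds the least-significant byte.
Reassemble most-significant byte first: 3D D2 12 C2 → 0x3DD212C2.
0x3DD212C2 = 1037177538.

1037177538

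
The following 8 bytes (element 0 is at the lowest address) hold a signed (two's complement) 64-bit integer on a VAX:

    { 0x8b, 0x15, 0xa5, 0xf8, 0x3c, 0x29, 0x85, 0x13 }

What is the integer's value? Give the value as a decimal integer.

In little-endian order the low byte comes first in memory.
Reassemble most-significant byte first: 13 85 29 3C F8 A5 15 8B → 0x1385293CF8A5158B.
0x1385293CF8A5158B = 1406575800469493131.

1406575800469493131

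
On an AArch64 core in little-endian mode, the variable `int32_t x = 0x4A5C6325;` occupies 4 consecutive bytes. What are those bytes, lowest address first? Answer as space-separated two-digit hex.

25 63 5C 4A

Split into bytes (most-significant first): 4A 5C 63 25.
Little-endian stores the least-significant byte at the lowest address.
So at ascending addresses the bytes are 25 63 5C 4A.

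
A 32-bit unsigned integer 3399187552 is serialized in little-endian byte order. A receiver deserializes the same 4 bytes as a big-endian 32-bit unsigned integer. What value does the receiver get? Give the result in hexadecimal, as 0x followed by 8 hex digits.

0x607C9BCA

3399187552 in 32-bit hexadecimal is 0xCA9B7C60.
Stored little-endian, the bytes at ascending addresses are 60 7C 9B CA.
Read back as big-endian, the last byte is least significant, giving 0x607C9BCA.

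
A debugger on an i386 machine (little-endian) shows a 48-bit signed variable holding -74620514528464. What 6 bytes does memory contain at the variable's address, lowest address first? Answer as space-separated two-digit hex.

Two's complement of -74620514528464 in 48 bits: 74620514528464 = 0x43DDF142ECD0; invert → 0xBC220EBD132F; add 1 → 0xBC220EBD1330.
Split into bytes (most-significant first): BC 22 0E BD 13 30.
Little-endian stores the least-significant byte at the lowest address.
So at ascending addresses the bytes are 30 13 BD 0E 22 BC.

30 13 BD 0E 22 BC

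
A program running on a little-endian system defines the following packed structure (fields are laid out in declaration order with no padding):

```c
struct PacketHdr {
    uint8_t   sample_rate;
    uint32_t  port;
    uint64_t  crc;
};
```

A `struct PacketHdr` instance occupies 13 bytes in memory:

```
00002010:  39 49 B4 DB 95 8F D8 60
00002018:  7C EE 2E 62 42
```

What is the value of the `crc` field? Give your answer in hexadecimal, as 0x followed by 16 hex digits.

0x42622EEE7C60D88F

`crc` follows `sample_rate` (1 B), `port` (4 B), so it starts at offset 1 + 4 = 5 and occupies 8 bytes.
Bytes at offsets 5..12: 8F D8 60 7C EE 2E 62 42.
Little-endian stores the least-significant byte at the lowest address.
Reassemble most-significant byte first: 42 62 2E EE 7C 60 D8 8F → 0x42622EEE7C60D88F.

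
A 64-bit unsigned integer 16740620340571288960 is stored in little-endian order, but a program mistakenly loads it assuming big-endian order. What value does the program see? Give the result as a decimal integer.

9238411223498838760

16740620340571288960 in 64-bit hexadecimal is 0xE852A1810F6E3580.
Stored little-endian, the bytes at ascending addresses are 80 35 6E 0F 81 A1 52 E8.
Read back as big-endian, the last byte is least significant, giving 0x80356E0F81A152E8.
0x80356E0F81A152E8 = 9238411223498838760.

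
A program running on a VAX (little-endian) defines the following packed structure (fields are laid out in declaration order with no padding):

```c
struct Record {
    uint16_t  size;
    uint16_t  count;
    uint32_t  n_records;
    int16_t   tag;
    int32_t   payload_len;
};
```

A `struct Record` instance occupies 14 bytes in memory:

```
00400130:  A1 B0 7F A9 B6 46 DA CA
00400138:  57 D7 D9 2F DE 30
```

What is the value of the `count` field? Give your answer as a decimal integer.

`count` follows `size` (2 bytes), so it starts at byte offset 2 and occupies 2 bytes.
Bytes at offsets 2..3: 7F A9.
Little-endian: lowest address holds the least-significant byte.
Reassemble most-significant byte first: A9 7F → 0xA97F.
0xA97F = 43391.

43391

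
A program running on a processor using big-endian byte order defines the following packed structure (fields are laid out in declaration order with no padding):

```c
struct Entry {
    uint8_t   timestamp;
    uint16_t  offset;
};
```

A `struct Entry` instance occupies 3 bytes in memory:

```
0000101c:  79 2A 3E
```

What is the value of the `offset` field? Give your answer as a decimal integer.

`offset` follows `timestamp` (1 byte), so it starts at byte offset 1 and occupies 2 bytes.
Bytes at offsets 1..2: 2A 3E.
Big-endian: lowest address holds the most-significant byte.
The bytes are already most-significant first: 0x2A3E.
0x2A3E = 10814.

10814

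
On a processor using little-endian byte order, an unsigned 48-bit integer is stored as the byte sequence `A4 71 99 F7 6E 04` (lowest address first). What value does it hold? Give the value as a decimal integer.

Little-endian stores the least-significant byte at the lowest address.
Reassemble most-significant byte first: 04 6E F7 99 71 A4 → 0x046EF79971A4.
0x046EF79971A4 = 4874646942116.

4874646942116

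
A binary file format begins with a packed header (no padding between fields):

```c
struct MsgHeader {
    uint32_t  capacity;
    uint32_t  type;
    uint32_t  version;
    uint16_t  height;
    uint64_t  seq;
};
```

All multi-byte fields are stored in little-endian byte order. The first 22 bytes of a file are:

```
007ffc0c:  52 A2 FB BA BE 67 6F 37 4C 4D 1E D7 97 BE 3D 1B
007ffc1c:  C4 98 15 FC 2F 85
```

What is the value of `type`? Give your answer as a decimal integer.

930047934

`type` follows `capacity` (4 bytes), so it starts at byte offset 4 and occupies 4 bytes.
Bytes at offsets 4..7: BE 67 6F 37.
Little-endian stores the least-significant byte at the lowest address.
Reassemble most-significant byte first: 37 6F 67 BE → 0x376F67BE.
0x376F67BE = 930047934.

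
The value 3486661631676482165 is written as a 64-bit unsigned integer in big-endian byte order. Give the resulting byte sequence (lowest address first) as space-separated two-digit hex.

3486661631676482165 in hexadecimal, padded to 64 bits, is 0x30631C47E80F8275.
Split into bytes (most-significant first): 30 63 1C 47 E8 0F 82 75.
Big-endian stores the most-significant byte at the lowest address.
So the memory order matches the most-significant-first order: 30 63 1C 47 E8 0F 82 75.

30 63 1C 47 E8 0F 82 75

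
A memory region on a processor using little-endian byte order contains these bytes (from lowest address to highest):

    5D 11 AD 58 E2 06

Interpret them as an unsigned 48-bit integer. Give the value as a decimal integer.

7569220112733

In little-endian order the low byte comes first in memory.
Reassemble most-significant byte first: 06 E2 58 AD 11 5D → 0x06E258AD115D.
0x06E258AD115D = 7569220112733.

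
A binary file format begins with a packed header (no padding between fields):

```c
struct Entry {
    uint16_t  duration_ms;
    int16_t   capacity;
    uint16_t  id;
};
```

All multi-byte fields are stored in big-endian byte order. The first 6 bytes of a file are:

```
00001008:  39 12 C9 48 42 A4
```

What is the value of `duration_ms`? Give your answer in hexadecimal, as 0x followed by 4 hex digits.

0x3912

`duration_ms` is the first field, at byte offset 0, occupying 2 bytes.
Bytes at offsets 0..1: 39 12.
Big-endian stores the most-significant byte at the lowest address.
The bytes are already most-significant first: 0x3912.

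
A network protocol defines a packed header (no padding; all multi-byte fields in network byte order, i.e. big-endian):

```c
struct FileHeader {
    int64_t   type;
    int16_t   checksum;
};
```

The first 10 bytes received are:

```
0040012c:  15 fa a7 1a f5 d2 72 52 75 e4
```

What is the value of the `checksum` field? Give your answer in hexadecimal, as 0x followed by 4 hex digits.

0x75E4

`checksum` follows `type` (8 bytes), so it starts at byte offset 8 and occupies 2 bytes.
Bytes at offsets 8..9: 75 E4.
Big-endian: lowest address holds the most-significant byte.
The bytes are already most-significant first: 0x75E4.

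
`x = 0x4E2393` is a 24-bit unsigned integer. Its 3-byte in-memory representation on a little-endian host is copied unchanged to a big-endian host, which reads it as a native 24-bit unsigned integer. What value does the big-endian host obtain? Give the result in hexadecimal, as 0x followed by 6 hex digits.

Stored little-endian, the bytes at ascending addresses are 93 23 4E.
Read back as big-endian, the last byte is least significant, giving 0x93234E.

0x93234E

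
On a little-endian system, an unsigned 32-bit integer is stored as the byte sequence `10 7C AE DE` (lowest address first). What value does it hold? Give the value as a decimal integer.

3735976976

In little-endian order the low byte comes first in memory.
Reassemble most-significant byte first: DE AE 7C 10 → 0xDEAE7C10.
0xDEAE7C10 = 3735976976.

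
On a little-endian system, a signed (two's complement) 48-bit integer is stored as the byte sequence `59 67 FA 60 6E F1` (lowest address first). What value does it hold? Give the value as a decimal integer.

In little-endian order the low byte comes first in memory.
Reassemble most-significant byte first: F1 6E 60 FA 67 59 → 0xF16E60FA6759.
Top bit is set, so as a signed 48-bit value this is 0xF16E60FA6759 − 2^48 = -16018600990887.

-16018600990887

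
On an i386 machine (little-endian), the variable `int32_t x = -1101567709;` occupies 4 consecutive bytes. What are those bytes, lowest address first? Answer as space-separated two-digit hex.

23 69 57 BE

Two's complement of -1101567709 in 32 bits: 1101567709 = 0x41A896DD; invert → 0xBE576922; add 1 → 0xBE576923.
Split into bytes (most-significant first): BE 57 69 23.
Little-endian stores the least-significant byte at the lowest address.
So at ascending addresses the bytes are 23 69 57 BE.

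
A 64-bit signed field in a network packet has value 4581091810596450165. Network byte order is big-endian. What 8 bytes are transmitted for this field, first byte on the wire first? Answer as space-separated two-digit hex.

3F 93 4E BA E6 0D 6F 75

4581091810596450165 in hexadecimal, padded to 64 bits, is 0x3F934EBAE60D6F75.
Split into bytes (most-significant first): 3F 93 4E BA E6 0D 6F 75.
Big-endian: lowest address holds the most-significant byte.
So the memory order matches the most-significant-first order: 3F 93 4E BA E6 0D 6F 75.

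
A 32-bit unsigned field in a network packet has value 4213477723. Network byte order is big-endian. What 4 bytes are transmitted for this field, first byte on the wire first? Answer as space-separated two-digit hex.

FB 24 91 5B

4213477723 in hexadecimal, padded to 32 bits, is 0xFB24915B.
Split into bytes (most-significant first): FB 24 91 5B.
In big-endian order the high byte comes first in memory.
So the memory order matches the most-significant-first order: FB 24 91 5B.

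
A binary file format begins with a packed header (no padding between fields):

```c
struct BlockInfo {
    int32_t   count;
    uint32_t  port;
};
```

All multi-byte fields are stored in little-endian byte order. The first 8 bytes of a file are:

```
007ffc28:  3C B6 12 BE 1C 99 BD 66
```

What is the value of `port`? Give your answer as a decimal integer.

`port` follows `count` (4 bytes), so it starts at byte offset 4 and occupies 4 bytes.
Bytes at offsets 4..7: 1C 99 BD 66.
In little-endian order the low byte comes first in memory.
Reassemble most-significant byte first: 66 BD 99 1C → 0x66BD991C.
0x66BD991C = 1723701532.

1723701532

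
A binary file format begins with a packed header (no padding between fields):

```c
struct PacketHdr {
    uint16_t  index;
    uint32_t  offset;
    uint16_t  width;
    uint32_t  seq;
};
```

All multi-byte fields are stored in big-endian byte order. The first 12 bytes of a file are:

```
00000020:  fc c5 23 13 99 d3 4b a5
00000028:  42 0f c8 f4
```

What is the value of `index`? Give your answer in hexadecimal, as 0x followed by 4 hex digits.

`index` is the first field, at byte offset 0, occupying 2 bytes.
Bytes at offsets 0..1: FC C5.
Big-endian stores the most-significant byte at the lowest address.
The bytes are already most-significant first: 0xFCC5.

0xFCC5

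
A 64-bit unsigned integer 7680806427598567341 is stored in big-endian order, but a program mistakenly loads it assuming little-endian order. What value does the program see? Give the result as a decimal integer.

12517627972052883306

7680806427598567341 in 64-bit hexadecimal is 0x6A97B4C0518CB7AD.
Stored big-endian, the bytes at ascending addresses are 6A 97 B4 C0 51 8C B7 AD.
Read back as little-endian, the first byte is least significant, giving 0xADB78C51C0B4976A.
0xADB78C51C0B4976A = 12517627972052883306.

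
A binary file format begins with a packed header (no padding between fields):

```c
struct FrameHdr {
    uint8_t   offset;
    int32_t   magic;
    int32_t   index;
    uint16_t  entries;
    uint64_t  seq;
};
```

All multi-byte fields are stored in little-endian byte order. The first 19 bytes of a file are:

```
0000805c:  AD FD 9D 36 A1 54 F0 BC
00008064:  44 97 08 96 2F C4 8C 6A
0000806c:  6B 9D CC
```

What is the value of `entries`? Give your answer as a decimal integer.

2199

`entries` follows `offset` (1 B), `magic` (4 B), `index` (4 B), so it starts at offset 1 + 4 + 4 = 9 and occupies 2 bytes.
Bytes at offsets 9..10: 97 08.
In little-endian order the low byte comes first in memory.
Reassemble most-significant byte first: 08 97 → 0x0897.
0x0897 = 2199.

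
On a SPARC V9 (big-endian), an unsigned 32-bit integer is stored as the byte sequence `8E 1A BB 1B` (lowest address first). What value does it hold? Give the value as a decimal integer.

Big-endian: lowest address holds the most-significant byte.
The bytes are already most-significant first: 0x8E1ABB1B.
0x8E1ABB1B = 2384116507.

2384116507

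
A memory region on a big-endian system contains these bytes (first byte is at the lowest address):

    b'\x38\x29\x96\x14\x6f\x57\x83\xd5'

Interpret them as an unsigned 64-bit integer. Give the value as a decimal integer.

Big-endian stores the most-significant byte at the lowest address.
The bytes are already most-significant first: 0x382996146F5783D5.
0x382996146F5783D5 = 4046930754680619989.

4046930754680619989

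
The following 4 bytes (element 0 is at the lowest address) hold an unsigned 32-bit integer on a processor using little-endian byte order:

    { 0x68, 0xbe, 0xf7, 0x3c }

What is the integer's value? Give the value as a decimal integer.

Little-endian: lowest address holds the least-significant byte.
Reassemble most-significant byte first: 3C F7 BE 68 → 0x3CF7BE68.
0x3CF7BE68 = 1022869096.

1022869096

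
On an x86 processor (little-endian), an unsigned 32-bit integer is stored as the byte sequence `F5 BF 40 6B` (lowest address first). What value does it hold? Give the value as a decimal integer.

Little-endian stores the least-significant byte at the lowest address.
Reassemble most-significant byte first: 6B 40 BF F5 → 0x6B40BFF5.
0x6B40BFF5 = 1799405557.

1799405557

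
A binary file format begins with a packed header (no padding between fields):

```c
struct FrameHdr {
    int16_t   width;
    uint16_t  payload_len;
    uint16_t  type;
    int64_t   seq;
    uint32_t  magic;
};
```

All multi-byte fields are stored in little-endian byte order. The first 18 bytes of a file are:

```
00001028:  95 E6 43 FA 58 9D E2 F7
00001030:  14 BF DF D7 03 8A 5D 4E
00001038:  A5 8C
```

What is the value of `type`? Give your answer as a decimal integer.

40280

`type` follows `width` (2 B), `payload_len` (2 B), so it starts at offset 2 + 2 = 4 and occupies 2 bytes.
Bytes at offsets 4..5: 58 9D.
Little-endian: lowest address holds the least-significant byte.
Reassemble most-significant byte first: 9D 58 → 0x9D58.
0x9D58 = 40280.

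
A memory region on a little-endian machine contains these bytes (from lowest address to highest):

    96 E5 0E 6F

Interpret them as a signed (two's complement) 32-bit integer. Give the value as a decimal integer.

1863247254

In little-endian order the low byte comes first in memory.
Reassemble most-significant byte first: 6F 0E E5 96 → 0x6F0EE596.
0x6F0EE596 = 1863247254.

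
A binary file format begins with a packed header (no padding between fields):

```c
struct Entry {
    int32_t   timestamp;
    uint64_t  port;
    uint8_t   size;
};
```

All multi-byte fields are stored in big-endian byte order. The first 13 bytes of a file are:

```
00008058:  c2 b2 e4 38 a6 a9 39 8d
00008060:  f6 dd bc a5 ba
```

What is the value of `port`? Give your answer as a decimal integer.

12009193163255037093

`port` follows `timestamp` (4 bytes), so it starts at byte offset 4 and occupies 8 bytes.
Bytes at offsets 4..11: A6 A9 39 8D F6 DD BC A5.
Big-endian stores the most-significant byte at the lowest address.
The bytes are already most-significant first: 0xA6A9398DF6DDBCA5.
0xA6A9398DF6DDBCA5 = 12009193163255037093.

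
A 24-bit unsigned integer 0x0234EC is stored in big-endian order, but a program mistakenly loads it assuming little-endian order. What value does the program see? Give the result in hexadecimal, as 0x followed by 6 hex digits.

0xEC3402

Stored big-endian, the bytes at ascending addresses are 02 34 EC.
Read back as little-endian, the first byte is least significant, giving 0xEC3402.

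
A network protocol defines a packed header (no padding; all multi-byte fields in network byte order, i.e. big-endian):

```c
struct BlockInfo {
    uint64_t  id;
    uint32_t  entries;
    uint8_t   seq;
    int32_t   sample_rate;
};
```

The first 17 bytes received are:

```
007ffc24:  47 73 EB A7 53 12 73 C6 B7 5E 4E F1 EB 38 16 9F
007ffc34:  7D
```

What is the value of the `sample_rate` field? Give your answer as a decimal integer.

`sample_rate` follows `id` (8 B), `entries` (4 B), `seq` (1 B), so it starts at offset 8 + 4 + 1 = 13 and occupies 4 bytes.
Bytes at offsets 13..16: 38 16 9F 7D.
Big-endian: lowest address holds the most-significant byte.
The bytes are already most-significant first: 0x38169F7D.
0x38169F7D = 941006717.

941006717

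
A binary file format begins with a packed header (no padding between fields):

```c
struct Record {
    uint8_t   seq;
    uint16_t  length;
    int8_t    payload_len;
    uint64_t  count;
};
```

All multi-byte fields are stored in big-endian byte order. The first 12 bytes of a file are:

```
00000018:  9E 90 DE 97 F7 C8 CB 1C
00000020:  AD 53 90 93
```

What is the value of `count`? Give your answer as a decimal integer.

`count` follows `seq` (1 B), `length` (2 B), `payload_len` (1 B), so it starts at offset 1 + 2 + 1 = 4 and occupies 8 bytes.
Bytes at offsets 4..11: F7 C8 CB 1C AD 53 90 93.
Big-endian: lowest address holds the most-significant byte.
The bytes are already most-significant first: 0xF7C8CB1CAD539093.
0xF7C8CB1CAD539093 = 17854744046737789075.

17854744046737789075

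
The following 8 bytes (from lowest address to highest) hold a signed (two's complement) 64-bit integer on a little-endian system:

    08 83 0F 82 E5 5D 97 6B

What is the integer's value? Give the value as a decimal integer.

7752768523852546824

In little-endian order the low byte comes first in memory.
Reassemble most-significant byte first: 6B 97 5D E5 82 0F 83 08 → 0x6B975DE5820F8308.
0x6B975DE5820F8308 = 7752768523852546824.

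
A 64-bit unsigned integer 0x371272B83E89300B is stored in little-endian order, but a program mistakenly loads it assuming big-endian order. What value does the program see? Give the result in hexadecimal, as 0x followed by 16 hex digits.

Stored little-endian, the bytes at ascending addresses are 0B 30 89 3E B8 72 12 37.
Read back as big-endian, the last byte is least significant, giving 0x0B30893EB8721237.

0x0B30893EB8721237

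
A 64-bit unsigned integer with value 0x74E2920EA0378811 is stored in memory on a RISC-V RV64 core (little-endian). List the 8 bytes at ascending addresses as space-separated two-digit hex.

Split into bytes (most-significant first): 74 E2 92 0E A0 37 88 11.
Little-endian stores the least-significant byte at the lowest address.
So at ascending addresses the bytes are 11 88 37 A0 0E 92 E2 74.

11 88 37 A0 0E 92 E2 74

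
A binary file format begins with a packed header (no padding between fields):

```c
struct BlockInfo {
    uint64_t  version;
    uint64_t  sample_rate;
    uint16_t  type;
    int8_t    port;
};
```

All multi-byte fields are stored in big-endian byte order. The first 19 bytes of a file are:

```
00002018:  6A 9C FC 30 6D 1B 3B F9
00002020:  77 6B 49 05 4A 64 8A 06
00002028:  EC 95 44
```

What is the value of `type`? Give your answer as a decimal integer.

60565

`type` follows `version` (8 B), `sample_rate` (8 B), so it starts at offset 8 + 8 = 16 and occupies 2 bytes.
Bytes at offsets 16..17: EC 95.
Big-endian stores the most-significant byte at the lowest address.
The bytes are already most-significant first: 0xEC95.
0xEC95 = 60565.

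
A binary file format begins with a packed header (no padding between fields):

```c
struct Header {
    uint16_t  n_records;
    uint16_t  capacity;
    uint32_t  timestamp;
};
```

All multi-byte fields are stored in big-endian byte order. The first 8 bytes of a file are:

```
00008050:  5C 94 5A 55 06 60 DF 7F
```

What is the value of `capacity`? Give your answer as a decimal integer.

`capacity` follows `n_records` (2 bytes), so it starts at byte offset 2 and occupies 2 bytes.
Bytes at offsets 2..3: 5A 55.
In big-endian order the high byte comes first in memory.
The bytes are already most-significant first: 0x5A55.
0x5A55 = 23125.

23125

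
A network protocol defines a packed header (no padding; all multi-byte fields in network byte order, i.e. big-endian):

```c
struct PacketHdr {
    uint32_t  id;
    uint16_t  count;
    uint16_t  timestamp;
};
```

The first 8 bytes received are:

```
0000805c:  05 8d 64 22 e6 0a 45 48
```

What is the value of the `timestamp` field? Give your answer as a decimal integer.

`timestamp` follows `id` (4 B), `count` (2 B), so it starts at offset 4 + 2 = 6 and occupies 2 bytes.
Bytes at offsets 6..7: 45 48.
Big-endian stores the most-significant byte at the lowest address.
The bytes are already most-significant first: 0x4548.
0x4548 = 17736.

17736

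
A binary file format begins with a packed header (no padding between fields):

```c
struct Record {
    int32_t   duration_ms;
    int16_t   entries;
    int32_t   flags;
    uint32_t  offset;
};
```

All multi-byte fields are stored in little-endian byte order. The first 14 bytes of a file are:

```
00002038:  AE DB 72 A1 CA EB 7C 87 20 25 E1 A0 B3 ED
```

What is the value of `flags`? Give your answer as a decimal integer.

622888828

`flags` follows `duration_ms` (4 B), `entries` (2 B), so it starts at offset 4 + 2 = 6 and occupies 4 bytes.
Bytes at offsets 6..9: 7C 87 20 25.
Little-endian stores the least-significant byte at the lowest address.
Reassemble most-significant byte first: 25 20 87 7C → 0x2520877C.
0x2520877C = 622888828.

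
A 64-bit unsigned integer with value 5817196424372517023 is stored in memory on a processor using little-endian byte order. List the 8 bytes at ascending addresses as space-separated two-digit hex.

9F 78 65 BF 53 D5 BA 50

5817196424372517023 in hexadecimal, padded to 64 bits, is 0x50BAD553BF65789F.
Split into bytes (most-significant first): 50 BA D5 53 BF 65 78 9F.
Little-endian stores the least-significant byte at the lowest address.
So at ascending addresses the bytes are 9F 78 65 BF 53 D5 BA 50.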